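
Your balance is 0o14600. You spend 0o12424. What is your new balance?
Convert 0o14600 (octal) → 1×4096 + 4×512 + 6×64 = 6528 (decimal)
Convert 0o12424 (octal) → 1×4096 + 2×512 + 4×64 + 2×8 + 4 = 5396 (decimal)
Compute 6528 - 5396 = 1132
1132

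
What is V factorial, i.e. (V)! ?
Convert V (Roman numeral) → 5 (decimal)
Compute 5! = 120
120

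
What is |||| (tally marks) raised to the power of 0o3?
Convert |||| (tally marks) → 4 (decimal)
Convert 0o3 (octal) → 3 (decimal)
Compute 4 ^ 3 = 64
64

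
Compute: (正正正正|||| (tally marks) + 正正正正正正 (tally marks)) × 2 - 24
Convert 正正正正|||| (tally marks) → 5 + 5 + 5 + 5 + 4 = 24 (decimal)
Convert 正正正正正正 (tally marks) → 5 + 5 + 5 + 5 + 5 + 5 = 30 (decimal)
Expression in decimal: (24 + 30) × 2 - 24
Parentheses first: 24 + 30 = 54
Multiply: 54 × 2 = 108
Subtract: 108 - 24 = 84
84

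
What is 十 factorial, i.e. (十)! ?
Convert 十 (Chinese numeral) → 1×10 = 10 (decimal)
Compute 10! = 3628800
3628800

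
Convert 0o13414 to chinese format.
Convert 0o13414 (octal) → 1×4096 + 3×512 + 4×64 + 1×8 + 4 = 5900 (decimal)
Convert 5900 (decimal) → 5900 = 5×1000 + 9×100 → 五千九百 (Chinese numeral)
五千九百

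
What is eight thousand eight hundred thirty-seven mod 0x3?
Convert eight thousand eight hundred thirty-seven (English words) → 8×1000 + 8×100 + 37 = 8837 (decimal)
Convert 0x3 (hexadecimal) → 3 (decimal)
Compute 8837 mod 3 = 2
2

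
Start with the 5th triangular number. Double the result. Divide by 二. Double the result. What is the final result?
Convert the 5th triangular number (triangular index) → 5×6/2 = 15 (decimal)
Start: 15
15 × 2 = 30
Convert 二 (Chinese numeral) → 2 (decimal)
30 ÷ 2 = 15
15 × 2 = 30
30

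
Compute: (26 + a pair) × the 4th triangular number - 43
Convert a pair (colloquial) → 2 (decimal)
Convert the 4th triangular number (triangular index) → 4×5/2 = 10 (decimal)
Expression in decimal: (26 + 2) × 10 - 43
Parentheses first: 26 + 2 = 28
Multiply: 28 × 10 = 280
Subtract: 280 - 43 = 237
237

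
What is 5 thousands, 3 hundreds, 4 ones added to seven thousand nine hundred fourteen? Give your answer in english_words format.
Convert 5 thousands, 3 hundreds, 4 ones (place-value notation) → 5×1000 + 3×100 + 4 = 5304 (decimal)
Convert seven thousand nine hundred fourteen (English words) → 7×1000 + 9×100 + 14 = 7914 (decimal)
Compute 5304 + 7914 = 13218
Convert 13218 (decimal) → 13218 = 13×1000 + 2×100 + 18 → thirteen thousand two hundred eighteen (English words)
thirteen thousand two hundred eighteen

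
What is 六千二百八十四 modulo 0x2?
Convert 六千二百八十四 (Chinese numeral) → 6×1000 + 2×100 + 8×10 + 4 = 6284 (decimal)
Convert 0x2 (hexadecimal) → 2 (decimal)
Compute 6284 mod 2 = 0
0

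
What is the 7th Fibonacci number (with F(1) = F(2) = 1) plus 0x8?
The 7th Fibonacci number (with F(1) = F(2) = 1): 1, 1, 2, 3, 5, 8, 13 → 13
Convert 0x8 (hexadecimal) → 8 (decimal)
Compute 13 + 8 = 21
21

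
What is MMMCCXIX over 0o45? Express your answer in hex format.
Convert MMMCCXIX (Roman numeral) → 1000 + 1000 + 1000 + 100 + 100 + 10 + 9 = 3219 (decimal)
Convert 0o45 (octal) → 4×8 + 5 = 37 (decimal)
Compute 3219 ÷ 37 = 87
Convert 87 (decimal) → 87 = 5×16 + 7 → 0x57 (hexadecimal)
0x57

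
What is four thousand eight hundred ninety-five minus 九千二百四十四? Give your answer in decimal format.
Convert four thousand eight hundred ninety-five (English words) → 4×1000 + 8×100 + 95 = 4895 (decimal)
Convert 九千二百四十四 (Chinese numeral) → 9×1000 + 2×100 + 4×10 + 4 = 9244 (decimal)
Compute 4895 - 9244 = -4349
-4349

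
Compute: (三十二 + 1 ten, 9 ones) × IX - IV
Convert 三十二 (Chinese numeral) → 3×10 + 2 = 32 (decimal)
Convert 1 ten, 9 ones (place-value notation) → 1×10 + 9 = 19 (decimal)
Convert IX (Roman numeral) → 9 (decimal)
Convert IV (Roman numeral) → 4 (decimal)
Expression in decimal: (32 + 19) × 9 - 4
Parentheses first: 32 + 19 = 51
Multiply: 51 × 9 = 459
Subtract: 459 - 4 = 455
455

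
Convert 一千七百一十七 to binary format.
Convert 一千七百一十七 (Chinese numeral) → 1×1000 + 7×100 + 1×10 + 7 = 1717 (decimal)
Convert 1717 (decimal) → 1717 = 1024 + 512 + 128 + 32 + 16 + 4 + 1 → 0b11010110101 (binary)
0b11010110101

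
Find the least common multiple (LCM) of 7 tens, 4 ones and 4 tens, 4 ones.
Convert 7 tens, 4 ones (place-value notation) → 7×10 + 4 = 74 (decimal)
Convert 4 tens, 4 ones (place-value notation) → 4×10 + 4 = 44 (decimal)
Compute lcm(74, 44) = 1628
1628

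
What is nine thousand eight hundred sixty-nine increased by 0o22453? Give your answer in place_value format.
Convert nine thousand eight hundred sixty-nine (English words) → 9×1000 + 8×100 + 69 = 9869 (decimal)
Convert 0o22453 (octal) → 2×4096 + 2×512 + 4×64 + 5×8 + 3 = 9515 (decimal)
Compute 9869 + 9515 = 19384
Convert 19384 (decimal) → 19384 = 19×1000 + 3×100 + 8×10 + 4 → 19 thousands, 3 hundreds, 8 tens, 4 ones (place-value notation)
19 thousands, 3 hundreds, 8 tens, 4 ones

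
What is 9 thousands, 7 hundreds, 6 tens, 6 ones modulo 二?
Convert 9 thousands, 7 hundreds, 6 tens, 6 ones (place-value notation) → 9×1000 + 7×100 + 6×10 + 6 = 9766 (decimal)
Convert 二 (Chinese numeral) → 2 (decimal)
Compute 9766 mod 2 = 0
0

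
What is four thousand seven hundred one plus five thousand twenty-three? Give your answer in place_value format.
Convert four thousand seven hundred one (English words) → 4×1000 + 7×100 + 1 = 4701 (decimal)
Convert five thousand twenty-three (English words) → 5×1000 + 23 = 5023 (decimal)
Compute 4701 + 5023 = 9724
Convert 9724 (decimal) → 9724 = 9×1000 + 7×100 + 2×10 + 4 → 9 thousands, 7 hundreds, 2 tens, 4 ones (place-value notation)
9 thousands, 7 hundreds, 2 tens, 4 ones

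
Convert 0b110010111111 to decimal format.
Convert 0b110010111111 (binary) → 2048 + 1024 + 128 + 32 + 16 + 8 + 4 + 2 + 1 = 3263 (decimal)
3263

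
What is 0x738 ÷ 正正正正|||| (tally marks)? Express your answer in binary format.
Convert 0x738 (hexadecimal) → 7×256 + 3×16 + 8 = 1848 (decimal)
Convert 正正正正|||| (tally marks) → 5 + 5 + 5 + 5 + 4 = 24 (decimal)
Compute 1848 ÷ 24 = 77
Convert 77 (decimal) → 77 = 64 + 8 + 4 + 1 → 0b1001101 (binary)
0b1001101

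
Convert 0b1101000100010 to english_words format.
Convert 0b1101000100010 (binary) → 4096 + 2048 + 512 + 32 + 2 = 6690 (decimal)
Convert 6690 (decimal) → 6690 = 6×1000 + 6×100 + 90 → six thousand six hundred ninety (English words)
six thousand six hundred ninety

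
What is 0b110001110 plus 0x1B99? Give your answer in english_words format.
Convert 0b110001110 (binary) → 256 + 128 + 8 + 4 + 2 = 398 (decimal)
Convert 0x1B99 (hexadecimal) → 1×4096 + 11×256 + 9×16 + 9 = 7065 (decimal)
Compute 398 + 7065 = 7463
Convert 7463 (decimal) → 7463 = 7×1000 + 4×100 + 63 → seven thousand four hundred sixty-three (English words)
seven thousand four hundred sixty-three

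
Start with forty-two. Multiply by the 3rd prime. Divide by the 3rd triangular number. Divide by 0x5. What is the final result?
Convert forty-two (English words) → 42 (decimal)
Start: 42
Convert the 3rd prime (prime index) → 5 (decimal)
42 × 5 = 210
Convert the 3rd triangular number (triangular index) → 3×4/2 = 6 (decimal)
210 ÷ 6 = 35
Convert 0x5 (hexadecimal) → 5 (decimal)
35 ÷ 5 = 7
7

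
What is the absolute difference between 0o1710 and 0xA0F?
Convert 0o1710 (octal) → 1×512 + 7×64 + 1×8 = 968 (decimal)
Convert 0xA0F (hexadecimal) → 10×256 + 15 = 2575 (decimal)
Compute |968 - 2575| = 1607
1607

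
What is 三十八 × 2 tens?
Convert 三十八 (Chinese numeral) → 3×10 + 8 = 38 (decimal)
Convert 2 tens (place-value notation) → 2×10 = 20 (decimal)
Compute 38 × 20 = 760
760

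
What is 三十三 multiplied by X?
Convert 三十三 (Chinese numeral) → 3×10 + 3 = 33 (decimal)
Convert X (Roman numeral) → 10 (decimal)
Compute 33 × 10 = 330
330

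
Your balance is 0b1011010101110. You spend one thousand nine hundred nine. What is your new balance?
Convert 0b1011010101110 (binary) → 4096 + 1024 + 512 + 128 + 32 + 8 + 4 + 2 = 5806 (decimal)
Convert one thousand nine hundred nine (English words) → 1×1000 + 9×100 + 9 = 1909 (decimal)
Compute 5806 - 1909 = 3897
3897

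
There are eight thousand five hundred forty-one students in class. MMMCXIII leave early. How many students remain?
Convert eight thousand five hundred forty-one (English words) → 8×1000 + 5×100 + 41 = 8541 (decimal)
Convert MMMCXIII (Roman numeral) → 1000 + 1000 + 1000 + 100 + 10 + 1 + 1 + 1 = 3113 (decimal)
Compute 8541 - 3113 = 5428
5428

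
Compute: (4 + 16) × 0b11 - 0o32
Convert 0b11 (binary) → 2 + 1 = 3 (decimal)
Convert 0o32 (octal) → 3×8 + 2 = 26 (decimal)
Expression in decimal: (4 + 16) × 3 - 26
Parentheses first: 4 + 16 = 20
Multiply: 20 × 3 = 60
Subtract: 60 - 26 = 34
34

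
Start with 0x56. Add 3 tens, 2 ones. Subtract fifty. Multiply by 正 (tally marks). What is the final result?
Convert 0x56 (hexadecimal) → 5×16 + 6 = 86 (decimal)
Start: 86
Convert 3 tens, 2 ones (place-value notation) → 3×10 + 2 = 32 (decimal)
86 + 32 = 118
Convert fifty (English words) → 50 (decimal)
118 - 50 = 68
Convert 正 (tally marks) → 5 (decimal)
68 × 5 = 340
340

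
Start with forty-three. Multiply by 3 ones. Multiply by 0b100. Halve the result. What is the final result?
Convert forty-three (English words) → 43 (decimal)
Start: 43
Convert 3 ones (place-value notation) → 3 (decimal)
43 × 3 = 129
Convert 0b100 (binary) → 4 (decimal)
129 × 4 = 516
516 ÷ 2 = 258
258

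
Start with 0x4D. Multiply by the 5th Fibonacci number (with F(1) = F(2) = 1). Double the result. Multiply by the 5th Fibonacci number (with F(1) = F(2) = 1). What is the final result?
Convert 0x4D (hexadecimal) → 4×16 + 13 = 77 (decimal)
Start: 77
Convert the 5th Fibonacci number (with F(1) = F(2) = 1) (Fibonacci index) → 1, 1, 2, 3, 5 → 5 (decimal)
77 × 5 = 385
385 × 2 = 770
Convert the 5th Fibonacci number (with F(1) = F(2) = 1) (Fibonacci index) → 1, 1, 2, 3, 5 → 5 (decimal)
770 × 5 = 3850
3850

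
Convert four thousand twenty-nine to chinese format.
Convert four thousand twenty-nine (English words) → 4×1000 + 29 = 4029 (decimal)
Convert 4029 (decimal) → 4029 = 4×1000 + 2×10 + 9 → 四千零二十九 (Chinese numeral)
四千零二十九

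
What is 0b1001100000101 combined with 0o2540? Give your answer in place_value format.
Convert 0b1001100000101 (binary) → 4096 + 512 + 256 + 4 + 1 = 4869 (decimal)
Convert 0o2540 (octal) → 2×512 + 5×64 + 4×8 = 1376 (decimal)
Compute 4869 + 1376 = 6245
Convert 6245 (decimal) → 6245 = 6×1000 + 2×100 + 4×10 + 5 → 6 thousands, 2 hundreds, 4 tens, 5 ones (place-value notation)
6 thousands, 2 hundreds, 4 tens, 5 ones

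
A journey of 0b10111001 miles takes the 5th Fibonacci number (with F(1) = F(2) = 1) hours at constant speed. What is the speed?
Convert 0b10111001 (binary) → 128 + 32 + 16 + 8 + 1 = 185 (decimal)
Convert the 5th Fibonacci number (with F(1) = F(2) = 1) (Fibonacci index) → 1, 1, 2, 3, 5 → 5 (decimal)
Compute 185 ÷ 5 = 37
37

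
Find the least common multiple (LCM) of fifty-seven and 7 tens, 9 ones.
Convert fifty-seven (English words) → 57 (decimal)
Convert 7 tens, 9 ones (place-value notation) → 7×10 + 9 = 79 (decimal)
Compute lcm(57, 79) = 4503
4503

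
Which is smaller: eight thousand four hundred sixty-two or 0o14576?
Convert eight thousand four hundred sixty-two (English words) → 8×1000 + 4×100 + 62 = 8462 (decimal)
Convert 0o14576 (octal) → 1×4096 + 4×512 + 5×64 + 7×8 + 6 = 6526 (decimal)
Compare 8462 vs 6526: smaller = 6526
6526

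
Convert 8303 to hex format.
Convert 8303 (decimal) → 8303 = 2×4096 + 6×16 + 15 → 0x206F (hexadecimal)
0x206F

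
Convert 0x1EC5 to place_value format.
Convert 0x1EC5 (hexadecimal) → 1×4096 + 14×256 + 12×16 + 5 = 7877 (decimal)
Convert 7877 (decimal) → 7877 = 7×1000 + 8×100 + 7×10 + 7 → 7 thousands, 8 hundreds, 7 tens, 7 ones (place-value notation)
7 thousands, 8 hundreds, 7 tens, 7 ones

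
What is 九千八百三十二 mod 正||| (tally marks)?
Convert 九千八百三十二 (Chinese numeral) → 9×1000 + 8×100 + 3×10 + 2 = 9832 (decimal)
Convert 正||| (tally marks) → 5 + 3 = 8 (decimal)
Compute 9832 mod 8 = 0
0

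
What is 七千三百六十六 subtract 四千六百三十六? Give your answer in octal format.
Convert 七千三百六十六 (Chinese numeral) → 7×1000 + 3×100 + 6×10 + 6 = 7366 (decimal)
Convert 四千六百三十六 (Chinese numeral) → 4×1000 + 6×100 + 3×10 + 6 = 4636 (decimal)
Compute 7366 - 4636 = 2730
Convert 2730 (decimal) → 2730 = 5×512 + 2×64 + 5×8 + 2 → 0o5252 (octal)
0o5252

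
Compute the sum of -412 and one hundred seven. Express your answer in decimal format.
Convert one hundred seven (English words) → 1×100 + 7 = 107 (decimal)
Compute -412 + 107 = -305
-305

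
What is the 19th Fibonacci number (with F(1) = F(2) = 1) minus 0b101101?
The 19th Fibonacci number (with F(1) = F(2) = 1) = 4181
Convert 0b101101 (binary) → 32 + 8 + 4 + 1 = 45 (decimal)
Compute 4181 - 45 = 4136
4136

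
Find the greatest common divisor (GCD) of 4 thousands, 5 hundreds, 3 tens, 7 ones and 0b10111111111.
Convert 4 thousands, 5 hundreds, 3 tens, 7 ones (place-value notation) → 4×1000 + 5×100 + 3×10 + 7 = 4537 (decimal)
Convert 0b10111111111 (binary) → 1024 + 256 + 128 + 64 + 32 + 16 + 8 + 4 + 2 + 1 = 1535 (decimal)
Compute gcd(4537, 1535) = 1
1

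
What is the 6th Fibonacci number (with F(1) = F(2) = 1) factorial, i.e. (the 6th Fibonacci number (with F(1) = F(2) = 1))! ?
Convert the 6th Fibonacci number (with F(1) = F(2) = 1) (Fibonacci index) → 1, 1, 2, 3, 5, 8 → 8 (decimal)
Compute 8! = 40320
40320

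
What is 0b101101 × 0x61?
Convert 0b101101 (binary) → 32 + 8 + 4 + 1 = 45 (decimal)
Convert 0x61 (hexadecimal) → 6×16 + 1 = 97 (decimal)
Compute 45 × 97 = 4365
4365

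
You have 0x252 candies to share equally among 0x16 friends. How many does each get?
Convert 0x252 (hexadecimal) → 2×256 + 5×16 + 2 = 594 (decimal)
Convert 0x16 (hexadecimal) → 1×16 + 6 = 22 (decimal)
Compute 594 ÷ 22 = 27
27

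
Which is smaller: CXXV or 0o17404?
Convert CXXV (Roman numeral) → 100 + 10 + 10 + 5 = 125 (decimal)
Convert 0o17404 (octal) → 1×4096 + 7×512 + 4×64 + 4 = 7940 (decimal)
Compare 125 vs 7940: smaller = 125
125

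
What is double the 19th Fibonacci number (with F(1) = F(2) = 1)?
The 19th Fibonacci number (with F(1) = F(2) = 1) = 4181
Compute 4181 × 2 = 8362
8362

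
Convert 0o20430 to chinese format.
Convert 0o20430 (octal) → 2×4096 + 4×64 + 3×8 = 8472 (decimal)
Convert 8472 (decimal) → 8472 = 8×1000 + 4×100 + 7×10 + 2 → 八千四百七十二 (Chinese numeral)
八千四百七十二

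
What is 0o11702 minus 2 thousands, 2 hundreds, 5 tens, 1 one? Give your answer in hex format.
Convert 0o11702 (octal) → 1×4096 + 1×512 + 7×64 + 2 = 5058 (decimal)
Convert 2 thousands, 2 hundreds, 5 tens, 1 one (place-value notation) → 2×1000 + 2×100 + 5×10 + 1 = 2251 (decimal)
Compute 5058 - 2251 = 2807
Convert 2807 (decimal) → 2807 = 10×256 + 15×16 + 7 → 0xAF7 (hexadecimal)
0xAF7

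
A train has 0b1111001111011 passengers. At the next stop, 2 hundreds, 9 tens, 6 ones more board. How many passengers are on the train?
Convert 0b1111001111011 (binary) → 4096 + 2048 + 1024 + 512 + 64 + 32 + 16 + 8 + 2 + 1 = 7803 (decimal)
Convert 2 hundreds, 9 tens, 6 ones (place-value notation) → 2×100 + 9×10 + 6 = 296 (decimal)
Compute 7803 + 296 = 8099
8099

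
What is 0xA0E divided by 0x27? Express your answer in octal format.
Convert 0xA0E (hexadecimal) → 10×256 + 14 = 2574 (decimal)
Convert 0x27 (hexadecimal) → 2×16 + 7 = 39 (decimal)
Compute 2574 ÷ 39 = 66
Convert 66 (decimal) → 66 = 1×64 + 2 → 0o102 (octal)
0o102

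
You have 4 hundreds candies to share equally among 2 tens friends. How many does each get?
Convert 4 hundreds (place-value notation) → 4×100 = 400 (decimal)
Convert 2 tens (place-value notation) → 2×10 = 20 (decimal)
Compute 400 ÷ 20 = 20
20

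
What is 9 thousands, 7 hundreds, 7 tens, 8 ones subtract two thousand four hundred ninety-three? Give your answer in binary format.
Convert 9 thousands, 7 hundreds, 7 tens, 8 ones (place-value notation) → 9×1000 + 7×100 + 7×10 + 8 = 9778 (decimal)
Convert two thousand four hundred ninety-three (English words) → 2×1000 + 4×100 + 93 = 2493 (decimal)
Compute 9778 - 2493 = 7285
Convert 7285 (decimal) → 7285 = 4096 + 2048 + 1024 + 64 + 32 + 16 + 4 + 1 → 0b1110001110101 (binary)
0b1110001110101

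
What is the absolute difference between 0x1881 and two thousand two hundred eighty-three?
Convert 0x1881 (hexadecimal) → 1×4096 + 8×256 + 8×16 + 1 = 6273 (decimal)
Convert two thousand two hundred eighty-three (English words) → 2×1000 + 2×100 + 83 = 2283 (decimal)
Compute |6273 - 2283| = 3990
3990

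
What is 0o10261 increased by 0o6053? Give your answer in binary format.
Convert 0o10261 (octal) → 1×4096 + 2×64 + 6×8 + 1 = 4273 (decimal)
Convert 0o6053 (octal) → 6×512 + 5×8 + 3 = 3115 (decimal)
Compute 4273 + 3115 = 7388
Convert 7388 (decimal) → 7388 = 4096 + 2048 + 1024 + 128 + 64 + 16 + 8 + 4 → 0b1110011011100 (binary)
0b1110011011100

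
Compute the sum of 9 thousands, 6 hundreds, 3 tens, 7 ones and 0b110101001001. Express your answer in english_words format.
Convert 9 thousands, 6 hundreds, 3 tens, 7 ones (place-value notation) → 9×1000 + 6×100 + 3×10 + 7 = 9637 (decimal)
Convert 0b110101001001 (binary) → 2048 + 1024 + 256 + 64 + 8 + 1 = 3401 (decimal)
Compute 9637 + 3401 = 13038
Convert 13038 (decimal) → 13038 = 13×1000 + 38 → thirteen thousand thirty-eight (English words)
thirteen thousand thirty-eight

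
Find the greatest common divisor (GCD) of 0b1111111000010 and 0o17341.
Convert 0b1111111000010 (binary) → 4096 + 2048 + 1024 + 512 + 256 + 128 + 64 + 2 = 8130 (decimal)
Convert 0o17341 (octal) → 1×4096 + 7×512 + 3×64 + 4×8 + 1 = 7905 (decimal)
Compute gcd(8130, 7905) = 15
15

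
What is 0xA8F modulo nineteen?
Convert 0xA8F (hexadecimal) → 10×256 + 8×16 + 15 = 2703 (decimal)
Convert nineteen (English words) → 19 (decimal)
Compute 2703 mod 19 = 5
5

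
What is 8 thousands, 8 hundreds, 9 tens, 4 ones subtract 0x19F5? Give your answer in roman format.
Convert 8 thousands, 8 hundreds, 9 tens, 4 ones (place-value notation) → 8×1000 + 8×100 + 9×10 + 4 = 8894 (decimal)
Convert 0x19F5 (hexadecimal) → 1×4096 + 9×256 + 15×16 + 5 = 6645 (decimal)
Compute 8894 - 6645 = 2249
Convert 2249 (decimal) → 2249 = 1000 + 1000 + 100 + 100 + 40 + 9 → MMCCXLIX (Roman numeral)
MMCCXLIX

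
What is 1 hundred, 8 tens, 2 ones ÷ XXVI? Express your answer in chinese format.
Convert 1 hundred, 8 tens, 2 ones (place-value notation) → 1×100 + 8×10 + 2 = 182 (decimal)
Convert XXVI (Roman numeral) → 10 + 10 + 5 + 1 = 26 (decimal)
Compute 182 ÷ 26 = 7
Convert 7 (decimal) → 七 (Chinese numeral)
七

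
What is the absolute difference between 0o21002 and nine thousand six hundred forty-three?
Convert 0o21002 (octal) → 2×4096 + 1×512 + 2 = 8706 (decimal)
Convert nine thousand six hundred forty-three (English words) → 9×1000 + 6×100 + 43 = 9643 (decimal)
Compute |8706 - 9643| = 937
937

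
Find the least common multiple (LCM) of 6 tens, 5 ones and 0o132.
Convert 6 tens, 5 ones (place-value notation) → 6×10 + 5 = 65 (decimal)
Convert 0o132 (octal) → 1×64 + 3×8 + 2 = 90 (decimal)
Compute lcm(65, 90) = 1170
1170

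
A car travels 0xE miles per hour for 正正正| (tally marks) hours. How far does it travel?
Convert 0xE (hexadecimal) → 14 (decimal)
Convert 正正正| (tally marks) → 5 + 5 + 5 + 1 = 16 (decimal)
Compute 14 × 16 = 224
224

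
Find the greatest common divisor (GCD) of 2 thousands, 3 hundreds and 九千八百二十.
Convert 2 thousands, 3 hundreds (place-value notation) → 2×1000 + 3×100 = 2300 (decimal)
Convert 九千八百二十 (Chinese numeral) → 9×1000 + 8×100 + 2×10 = 9820 (decimal)
Compute gcd(2300, 9820) = 20
20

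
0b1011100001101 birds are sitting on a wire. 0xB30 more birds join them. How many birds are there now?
Convert 0b1011100001101 (binary) → 4096 + 1024 + 512 + 256 + 8 + 4 + 1 = 5901 (decimal)
Convert 0xB30 (hexadecimal) → 11×256 + 3×16 = 2864 (decimal)
Compute 5901 + 2864 = 8765
8765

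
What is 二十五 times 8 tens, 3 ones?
Convert 二十五 (Chinese numeral) → 2×10 + 5 = 25 (decimal)
Convert 8 tens, 3 ones (place-value notation) → 8×10 + 3 = 83 (decimal)
Compute 25 × 83 = 2075
2075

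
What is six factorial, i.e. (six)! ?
Convert six (English words) → 6 (decimal)
Compute 6! = 720
720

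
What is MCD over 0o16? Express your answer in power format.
Convert MCD (Roman numeral) → 1000 + 400 = 1400 (decimal)
Convert 0o16 (octal) → 1×8 + 6 = 14 (decimal)
Compute 1400 ÷ 14 = 100
Convert 100 (decimal) → 10^2 (power)
10^2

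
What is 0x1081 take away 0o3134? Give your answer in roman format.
Convert 0x1081 (hexadecimal) → 1×4096 + 8×16 + 1 = 4225 (decimal)
Convert 0o3134 (octal) → 3×512 + 1×64 + 3×8 + 4 = 1628 (decimal)
Compute 4225 - 1628 = 2597
Convert 2597 (decimal) → 2597 = 1000 + 1000 + 500 + 90 + 5 + 1 + 1 → MMDXCVII (Roman numeral)
MMDXCVII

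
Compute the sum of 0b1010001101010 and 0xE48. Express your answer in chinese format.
Convert 0b1010001101010 (binary) → 4096 + 1024 + 64 + 32 + 8 + 2 = 5226 (decimal)
Convert 0xE48 (hexadecimal) → 14×256 + 4×16 + 8 = 3656 (decimal)
Compute 5226 + 3656 = 8882
Convert 8882 (decimal) → 8882 = 8×1000 + 8×100 + 8×10 + 2 → 八千八百八十二 (Chinese numeral)
八千八百八十二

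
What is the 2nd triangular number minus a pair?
The 2nd triangular number = 2×3/2 = 3
Convert a pair (colloquial) → 2 (decimal)
Compute 3 - 2 = 1
1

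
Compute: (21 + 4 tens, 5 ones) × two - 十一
Convert 4 tens, 5 ones (place-value notation) → 4×10 + 5 = 45 (decimal)
Convert two (English words) → 2 (decimal)
Convert 十一 (Chinese numeral) → 1×10 + 1 = 11 (decimal)
Expression in decimal: (21 + 45) × 2 - 11
Parentheses first: 21 + 45 = 66
Multiply: 66 × 2 = 132
Subtract: 132 - 11 = 121
121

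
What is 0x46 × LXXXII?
Convert 0x46 (hexadecimal) → 4×16 + 6 = 70 (decimal)
Convert LXXXII (Roman numeral) → 50 + 10 + 10 + 10 + 1 + 1 = 82 (decimal)
Compute 70 × 82 = 5740
5740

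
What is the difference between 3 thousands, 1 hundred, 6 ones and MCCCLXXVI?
Convert 3 thousands, 1 hundred, 6 ones (place-value notation) → 3×1000 + 1×100 + 6 = 3106 (decimal)
Convert MCCCLXXVI (Roman numeral) → 1000 + 100 + 100 + 100 + 50 + 10 + 10 + 5 + 1 = 1376 (decimal)
Difference: |3106 - 1376| = 1730
1730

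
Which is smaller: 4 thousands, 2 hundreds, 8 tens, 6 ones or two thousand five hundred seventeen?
Convert 4 thousands, 2 hundreds, 8 tens, 6 ones (place-value notation) → 4×1000 + 2×100 + 8×10 + 6 = 4286 (decimal)
Convert two thousand five hundred seventeen (English words) → 2×1000 + 5×100 + 17 = 2517 (decimal)
Compare 4286 vs 2517: smaller = 2517
2517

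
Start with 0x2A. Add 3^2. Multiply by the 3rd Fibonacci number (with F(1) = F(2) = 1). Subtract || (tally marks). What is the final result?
Convert 0x2A (hexadecimal) → 2×16 + 10 = 42 (decimal)
Start: 42
Convert 3^2 (power) → 9 (decimal)
42 + 9 = 51
Convert the 3rd Fibonacci number (with F(1) = F(2) = 1) (Fibonacci index) → 1, 1, 2 → 2 (decimal)
51 × 2 = 102
Convert || (tally marks) → 2 (decimal)
102 - 2 = 100
100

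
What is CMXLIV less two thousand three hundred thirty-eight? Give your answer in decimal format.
Convert CMXLIV (Roman numeral) → 900 + 40 + 4 = 944 (decimal)
Convert two thousand three hundred thirty-eight (English words) → 2×1000 + 3×100 + 38 = 2338 (decimal)
Compute 944 - 2338 = -1394
-1394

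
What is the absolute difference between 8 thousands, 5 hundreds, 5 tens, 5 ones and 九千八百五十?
Convert 8 thousands, 5 hundreds, 5 tens, 5 ones (place-value notation) → 8×1000 + 5×100 + 5×10 + 5 = 8555 (decimal)
Convert 九千八百五十 (Chinese numeral) → 9×1000 + 8×100 + 5×10 = 9850 (decimal)
Compute |8555 - 9850| = 1295
1295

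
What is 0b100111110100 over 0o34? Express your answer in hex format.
Convert 0b100111110100 (binary) → 2048 + 256 + 128 + 64 + 32 + 16 + 4 = 2548 (decimal)
Convert 0o34 (octal) → 3×8 + 4 = 28 (decimal)
Compute 2548 ÷ 28 = 91
Convert 91 (decimal) → 91 = 5×16 + 11 → 0x5B (hexadecimal)
0x5B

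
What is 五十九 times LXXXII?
Convert 五十九 (Chinese numeral) → 5×10 + 9 = 59 (decimal)
Convert LXXXII (Roman numeral) → 50 + 10 + 10 + 10 + 1 + 1 = 82 (decimal)
Compute 59 × 82 = 4838
4838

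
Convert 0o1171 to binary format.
Convert 0o1171 (octal) → 1×512 + 1×64 + 7×8 + 1 = 633 (decimal)
Convert 633 (decimal) → 633 = 512 + 64 + 32 + 16 + 8 + 1 → 0b1001111001 (binary)
0b1001111001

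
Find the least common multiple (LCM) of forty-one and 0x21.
Convert forty-one (English words) → 41 (decimal)
Convert 0x21 (hexadecimal) → 2×16 + 1 = 33 (decimal)
Compute lcm(41, 33) = 1353
1353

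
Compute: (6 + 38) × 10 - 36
Parentheses first: 6 + 38 = 44
Multiply: 44 × 10 = 440
Subtract: 440 - 36 = 404
404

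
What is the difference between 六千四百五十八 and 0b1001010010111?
Convert 六千四百五十八 (Chinese numeral) → 6×1000 + 4×100 + 5×10 + 8 = 6458 (decimal)
Convert 0b1001010010111 (binary) → 4096 + 512 + 128 + 16 + 4 + 2 + 1 = 4759 (decimal)
Difference: |6458 - 4759| = 1699
1699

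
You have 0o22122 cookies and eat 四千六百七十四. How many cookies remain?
Convert 0o22122 (octal) → 2×4096 + 2×512 + 1×64 + 2×8 + 2 = 9298 (decimal)
Convert 四千六百七十四 (Chinese numeral) → 4×1000 + 6×100 + 7×10 + 4 = 4674 (decimal)
Compute 9298 - 4674 = 4624
4624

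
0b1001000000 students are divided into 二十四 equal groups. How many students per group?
Convert 0b1001000000 (binary) → 512 + 64 = 576 (decimal)
Convert 二十四 (Chinese numeral) → 2×10 + 4 = 24 (decimal)
Compute 576 ÷ 24 = 24
24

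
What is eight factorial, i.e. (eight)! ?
Convert eight (English words) → 8 (decimal)
Compute 8! = 40320
40320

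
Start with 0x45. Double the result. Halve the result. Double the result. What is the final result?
Convert 0x45 (hexadecimal) → 4×16 + 5 = 69 (decimal)
Start: 69
69 × 2 = 138
138 ÷ 2 = 69
69 × 2 = 138
138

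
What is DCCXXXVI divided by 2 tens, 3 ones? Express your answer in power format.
Convert DCCXXXVI (Roman numeral) → 500 + 100 + 100 + 10 + 10 + 10 + 5 + 1 = 736 (decimal)
Convert 2 tens, 3 ones (place-value notation) → 2×10 + 3 = 23 (decimal)
Compute 736 ÷ 23 = 32
Convert 32 (decimal) → 2^5 (power)
2^5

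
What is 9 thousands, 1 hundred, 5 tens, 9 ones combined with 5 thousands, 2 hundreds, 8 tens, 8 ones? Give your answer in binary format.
Convert 9 thousands, 1 hundred, 5 tens, 9 ones (place-value notation) → 9×1000 + 1×100 + 5×10 + 9 = 9159 (decimal)
Convert 5 thousands, 2 hundreds, 8 tens, 8 ones (place-value notation) → 5×1000 + 2×100 + 8×10 + 8 = 5288 (decimal)
Compute 9159 + 5288 = 14447
Convert 14447 (decimal) → 14447 = 8192 + 4096 + 2048 + 64 + 32 + 8 + 4 + 2 + 1 → 0b11100001101111 (binary)
0b11100001101111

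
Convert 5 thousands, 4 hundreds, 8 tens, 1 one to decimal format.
Convert 5 thousands, 4 hundreds, 8 tens, 1 one (place-value notation) → 5×1000 + 4×100 + 8×10 + 1 = 5481 (decimal)
5481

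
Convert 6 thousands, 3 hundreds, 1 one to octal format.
Convert 6 thousands, 3 hundreds, 1 one (place-value notation) → 6×1000 + 3×100 + 1 = 6301 (decimal)
Convert 6301 (decimal) → 6301 = 1×4096 + 4×512 + 2×64 + 3×8 + 5 → 0o14235 (octal)
0o14235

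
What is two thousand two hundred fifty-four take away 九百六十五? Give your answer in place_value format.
Convert two thousand two hundred fifty-four (English words) → 2×1000 + 2×100 + 54 = 2254 (decimal)
Convert 九百六十五 (Chinese numeral) → 9×100 + 6×10 + 5 = 965 (decimal)
Compute 2254 - 965 = 1289
Convert 1289 (decimal) → 1289 = 1×1000 + 2×100 + 8×10 + 9 → 1 thousand, 2 hundreds, 8 tens, 9 ones (place-value notation)
1 thousand, 2 hundreds, 8 tens, 9 ones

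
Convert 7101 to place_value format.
Convert 7101 (decimal) → 7101 = 7×1000 + 1×100 + 1 → 7 thousands, 1 hundred, 1 one (place-value notation)
7 thousands, 1 hundred, 1 one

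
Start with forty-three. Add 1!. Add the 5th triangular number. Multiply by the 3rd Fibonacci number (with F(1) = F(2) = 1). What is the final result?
Convert forty-three (English words) → 43 (decimal)
Start: 43
Convert 1! (factorial) → 1 (decimal)
43 + 1 = 44
Convert the 5th triangular number (triangular index) → 5×6/2 = 15 (decimal)
44 + 15 = 59
Convert the 3rd Fibonacci number (with F(1) = F(2) = 1) (Fibonacci index) → 1, 1, 2 → 2 (decimal)
59 × 2 = 118
118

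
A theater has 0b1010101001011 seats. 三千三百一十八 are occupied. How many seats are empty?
Convert 0b1010101001011 (binary) → 4096 + 1024 + 256 + 64 + 8 + 2 + 1 = 5451 (decimal)
Convert 三千三百一十八 (Chinese numeral) → 3×1000 + 3×100 + 1×10 + 8 = 3318 (decimal)
Compute 5451 - 3318 = 2133
2133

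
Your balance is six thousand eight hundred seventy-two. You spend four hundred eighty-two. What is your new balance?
Convert six thousand eight hundred seventy-two (English words) → 6×1000 + 8×100 + 72 = 6872 (decimal)
Convert four hundred eighty-two (English words) → 4×100 + 82 = 482 (decimal)
Compute 6872 - 482 = 6390
6390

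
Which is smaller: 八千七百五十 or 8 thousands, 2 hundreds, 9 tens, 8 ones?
Convert 八千七百五十 (Chinese numeral) → 8×1000 + 7×100 + 5×10 = 8750 (decimal)
Convert 8 thousands, 2 hundreds, 9 tens, 8 ones (place-value notation) → 8×1000 + 2×100 + 9×10 + 8 = 8298 (decimal)
Compare 8750 vs 8298: smaller = 8298
8298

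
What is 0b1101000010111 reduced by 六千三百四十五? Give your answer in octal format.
Convert 0b1101000010111 (binary) → 4096 + 2048 + 512 + 16 + 4 + 2 + 1 = 6679 (decimal)
Convert 六千三百四十五 (Chinese numeral) → 6×1000 + 3×100 + 4×10 + 5 = 6345 (decimal)
Compute 6679 - 6345 = 334
Convert 334 (decimal) → 334 = 5×64 + 1×8 + 6 → 0o516 (octal)
0o516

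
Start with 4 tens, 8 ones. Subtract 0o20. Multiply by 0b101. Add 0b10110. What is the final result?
Convert 4 tens, 8 ones (place-value notation) → 4×10 + 8 = 48 (decimal)
Start: 48
Convert 0o20 (octal) → 2×8 = 16 (decimal)
48 - 16 = 32
Convert 0b101 (binary) → 4 + 1 = 5 (decimal)
32 × 5 = 160
Convert 0b10110 (binary) → 16 + 4 + 2 = 22 (decimal)
160 + 22 = 182
182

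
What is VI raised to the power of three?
Convert VI (Roman numeral) → 5 + 1 = 6 (decimal)
Convert three (English words) → 3 (decimal)
Compute 6 ^ 3 = 216
216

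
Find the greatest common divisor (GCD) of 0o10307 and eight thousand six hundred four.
Convert 0o10307 (octal) → 1×4096 + 3×64 + 7 = 4295 (decimal)
Convert eight thousand six hundred four (English words) → 8×1000 + 6×100 + 4 = 8604 (decimal)
Compute gcd(4295, 8604) = 1
1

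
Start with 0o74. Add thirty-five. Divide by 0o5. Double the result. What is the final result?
Convert 0o74 (octal) → 7×8 + 4 = 60 (decimal)
Start: 60
Convert thirty-five (English words) → 35 (decimal)
60 + 35 = 95
Convert 0o5 (octal) → 5 (decimal)
95 ÷ 5 = 19
19 × 2 = 38
38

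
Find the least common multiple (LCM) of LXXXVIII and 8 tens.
Convert LXXXVIII (Roman numeral) → 50 + 10 + 10 + 10 + 5 + 1 + 1 + 1 = 88 (decimal)
Convert 8 tens (place-value notation) → 8×10 = 80 (decimal)
Compute lcm(88, 80) = 880
880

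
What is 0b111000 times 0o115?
Convert 0b111000 (binary) → 32 + 16 + 8 = 56 (decimal)
Convert 0o115 (octal) → 1×64 + 1×8 + 5 = 77 (decimal)
Compute 56 × 77 = 4312
4312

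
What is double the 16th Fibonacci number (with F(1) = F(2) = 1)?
The 16th Fibonacci number (with F(1) = F(2) = 1) = 987
Compute 987 × 2 = 1974
1974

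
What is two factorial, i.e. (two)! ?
Convert two (English words) → 2 (decimal)
Compute 2! = 2
2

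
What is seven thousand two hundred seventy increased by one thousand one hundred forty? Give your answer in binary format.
Convert seven thousand two hundred seventy (English words) → 7×1000 + 2×100 + 70 = 7270 (decimal)
Convert one thousand one hundred forty (English words) → 1×1000 + 1×100 + 40 = 1140 (decimal)
Compute 7270 + 1140 = 8410
Convert 8410 (decimal) → 8410 = 8192 + 128 + 64 + 16 + 8 + 2 → 0b10000011011010 (binary)
0b10000011011010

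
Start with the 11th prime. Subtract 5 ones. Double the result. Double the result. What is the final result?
Convert the 11th prime (prime index) → 31 (decimal)
Start: 31
Convert 5 ones (place-value notation) → 5 (decimal)
31 - 5 = 26
26 × 2 = 52
52 × 2 = 104
104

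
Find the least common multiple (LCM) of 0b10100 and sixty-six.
Convert 0b10100 (binary) → 16 + 4 = 20 (decimal)
Convert sixty-six (English words) → 66 (decimal)
Compute lcm(20, 66) = 660
660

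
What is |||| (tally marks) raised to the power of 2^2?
Convert |||| (tally marks) → 4 (decimal)
Convert 2^2 (power) → 4 (decimal)
Compute 4 ^ 4 = 256
256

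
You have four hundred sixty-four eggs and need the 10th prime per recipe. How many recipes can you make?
Convert four hundred sixty-four (English words) → 4×100 + 64 = 464 (decimal)
Convert the 10th prime (prime index) → 29 (decimal)
Compute 464 ÷ 29 = 16
16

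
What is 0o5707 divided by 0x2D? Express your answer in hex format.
Convert 0o5707 (octal) → 5×512 + 7×64 + 7 = 3015 (decimal)
Convert 0x2D (hexadecimal) → 2×16 + 13 = 45 (decimal)
Compute 3015 ÷ 45 = 67
Convert 67 (decimal) → 67 = 4×16 + 3 → 0x43 (hexadecimal)
0x43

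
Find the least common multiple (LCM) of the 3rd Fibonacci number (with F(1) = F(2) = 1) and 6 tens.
Convert the 3rd Fibonacci number (with F(1) = F(2) = 1) (Fibonacci index) → 1, 1, 2 → 2 (decimal)
Convert 6 tens (place-value notation) → 6×10 = 60 (decimal)
Compute lcm(2, 60) = 60
60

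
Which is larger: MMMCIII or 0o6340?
Convert MMMCIII (Roman numeral) → 1000 + 1000 + 1000 + 100 + 1 + 1 + 1 = 3103 (decimal)
Convert 0o6340 (octal) → 6×512 + 3×64 + 4×8 = 3296 (decimal)
Compare 3103 vs 3296: larger = 3296
3296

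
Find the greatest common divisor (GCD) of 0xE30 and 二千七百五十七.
Convert 0xE30 (hexadecimal) → 14×256 + 3×16 = 3632 (decimal)
Convert 二千七百五十七 (Chinese numeral) → 2×1000 + 7×100 + 5×10 + 7 = 2757 (decimal)
Compute gcd(3632, 2757) = 1
1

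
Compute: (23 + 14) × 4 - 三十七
Convert 三十七 (Chinese numeral) → 3×10 + 7 = 37 (decimal)
Expression in decimal: (23 + 14) × 4 - 37
Parentheses first: 23 + 14 = 37
Multiply: 37 × 4 = 148
Subtract: 148 - 37 = 111
111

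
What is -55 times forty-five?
Convert forty-five (English words) → 45 (decimal)
Compute -55 × 45 = -2475
-2475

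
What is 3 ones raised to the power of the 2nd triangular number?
Convert 3 ones (place-value notation) → 3 (decimal)
Convert the 2nd triangular number (triangular index) → 2×3/2 = 3 (decimal)
Compute 3 ^ 3 = 27
27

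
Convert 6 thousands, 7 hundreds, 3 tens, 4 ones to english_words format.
Convert 6 thousands, 7 hundreds, 3 tens, 4 ones (place-value notation) → 6×1000 + 7×100 + 3×10 + 4 = 6734 (decimal)
Convert 6734 (decimal) → 6734 = 6×1000 + 7×100 + 34 → six thousand seven hundred thirty-four (English words)
six thousand seven hundred thirty-four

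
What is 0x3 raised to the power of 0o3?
Convert 0x3 (hexadecimal) → 3 (decimal)
Convert 0o3 (octal) → 3 (decimal)
Compute 3 ^ 3 = 27
27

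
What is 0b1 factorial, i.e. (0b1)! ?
Convert 0b1 (binary) → 1 (decimal)
Compute 1! = 1
1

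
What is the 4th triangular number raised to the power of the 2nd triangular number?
Convert the 4th triangular number (triangular index) → 4×5/2 = 10 (decimal)
Convert the 2nd triangular number (triangular index) → 2×3/2 = 3 (decimal)
Compute 10 ^ 3 = 1000
1000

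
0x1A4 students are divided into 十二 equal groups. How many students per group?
Convert 0x1A4 (hexadecimal) → 1×256 + 10×16 + 4 = 420 (decimal)
Convert 十二 (Chinese numeral) → 1×10 + 2 = 12 (decimal)
Compute 420 ÷ 12 = 35
35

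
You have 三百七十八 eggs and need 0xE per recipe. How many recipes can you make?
Convert 三百七十八 (Chinese numeral) → 3×100 + 7×10 + 8 = 378 (decimal)
Convert 0xE (hexadecimal) → 14 (decimal)
Compute 378 ÷ 14 = 27
27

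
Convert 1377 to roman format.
Convert 1377 (decimal) → 1377 = 1000 + 100 + 100 + 100 + 50 + 10 + 10 + 5 + 1 + 1 → MCCCLXXVII (Roman numeral)
MCCCLXXVII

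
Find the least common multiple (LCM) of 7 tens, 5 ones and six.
Convert 7 tens, 5 ones (place-value notation) → 7×10 + 5 = 75 (decimal)
Convert six (English words) → 6 (decimal)
Compute lcm(75, 6) = 150
150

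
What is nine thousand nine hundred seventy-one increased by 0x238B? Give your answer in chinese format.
Convert nine thousand nine hundred seventy-one (English words) → 9×1000 + 9×100 + 71 = 9971 (decimal)
Convert 0x238B (hexadecimal) → 2×4096 + 3×256 + 8×16 + 11 = 9099 (decimal)
Compute 9971 + 9099 = 19070
Convert 19070 (decimal) → 19070 = 1×10000 + 9×1000 + 7×10 → 一万九千零七十 (Chinese numeral)
一万九千零七十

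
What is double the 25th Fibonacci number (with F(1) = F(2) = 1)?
The 25th Fibonacci number (with F(1) = F(2) = 1) = 75025
Compute 75025 × 2 = 150050
150050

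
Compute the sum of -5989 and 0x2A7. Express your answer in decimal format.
Convert 0x2A7 (hexadecimal) → 2×256 + 10×16 + 7 = 679 (decimal)
Compute -5989 + 679 = -5310
-5310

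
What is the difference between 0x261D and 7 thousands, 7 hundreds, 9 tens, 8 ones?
Convert 0x261D (hexadecimal) → 2×4096 + 6×256 + 1×16 + 13 = 9757 (decimal)
Convert 7 thousands, 7 hundreds, 9 tens, 8 ones (place-value notation) → 7×1000 + 7×100 + 9×10 + 8 = 7798 (decimal)
Difference: |9757 - 7798| = 1959
1959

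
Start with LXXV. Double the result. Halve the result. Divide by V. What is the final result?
Convert LXXV (Roman numeral) → 50 + 10 + 10 + 5 = 75 (decimal)
Start: 75
75 × 2 = 150
150 ÷ 2 = 75
Convert V (Roman numeral) → 5 (decimal)
75 ÷ 5 = 15
15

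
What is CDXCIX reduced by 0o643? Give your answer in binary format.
Convert CDXCIX (Roman numeral) → 400 + 90 + 9 = 499 (decimal)
Convert 0o643 (octal) → 6×64 + 4×8 + 3 = 419 (decimal)
Compute 499 - 419 = 80
Convert 80 (decimal) → 80 = 64 + 16 → 0b1010000 (binary)
0b1010000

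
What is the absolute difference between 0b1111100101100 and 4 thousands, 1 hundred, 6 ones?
Convert 0b1111100101100 (binary) → 4096 + 2048 + 1024 + 512 + 256 + 32 + 8 + 4 = 7980 (decimal)
Convert 4 thousands, 1 hundred, 6 ones (place-value notation) → 4×1000 + 1×100 + 6 = 4106 (decimal)
Compute |7980 - 4106| = 3874
3874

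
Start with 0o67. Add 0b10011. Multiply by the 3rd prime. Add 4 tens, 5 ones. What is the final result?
Convert 0o67 (octal) → 6×8 + 7 = 55 (decimal)
Start: 55
Convert 0b10011 (binary) → 16 + 2 + 1 = 19 (decimal)
55 + 19 = 74
Convert the 3rd prime (prime index) → 5 (decimal)
74 × 5 = 370
Convert 4 tens, 5 ones (place-value notation) → 4×10 + 5 = 45 (decimal)
370 + 45 = 415
415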